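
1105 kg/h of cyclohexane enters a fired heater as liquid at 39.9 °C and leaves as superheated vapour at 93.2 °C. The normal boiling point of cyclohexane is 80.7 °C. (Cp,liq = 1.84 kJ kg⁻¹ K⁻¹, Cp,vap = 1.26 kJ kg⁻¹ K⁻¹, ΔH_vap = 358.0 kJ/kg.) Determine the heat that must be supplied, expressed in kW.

Q = 138 kW

liquid 39.9→80.7 °C: 75.072 kJ/kg
vaporisation at 80.7 °C: 358 kJ/kg
vapour 80.7→93.2 °C: 15.75 kJ/kg
Δh = 75.072 + 358 + 15.75 = 448.82 kJ/kg
Q = ṁ·Δh = 1105 kg/h × 448.82 kJ/kg = 495950 kJ/h
|Q| = 137.76 kW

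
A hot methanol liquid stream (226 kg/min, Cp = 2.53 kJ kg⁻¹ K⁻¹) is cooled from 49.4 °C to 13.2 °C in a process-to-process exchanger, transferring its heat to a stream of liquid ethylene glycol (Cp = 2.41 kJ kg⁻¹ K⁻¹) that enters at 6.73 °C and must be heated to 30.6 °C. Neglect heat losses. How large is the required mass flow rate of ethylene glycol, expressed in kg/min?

ṁ_c = 360 kg/min

Heat released by hot stream: Q = 226 × 2.53 × (49.4 − 13.2) = 20698 kJ/min
Energy balance on cold side (adiabatic exchanger): Q = ṁ_c·Cp_c·(T_c,out − T_c,in)
ṁ_c = 20698 / [2.41 × (30.6 − 6.73)] = 359.81 kg/min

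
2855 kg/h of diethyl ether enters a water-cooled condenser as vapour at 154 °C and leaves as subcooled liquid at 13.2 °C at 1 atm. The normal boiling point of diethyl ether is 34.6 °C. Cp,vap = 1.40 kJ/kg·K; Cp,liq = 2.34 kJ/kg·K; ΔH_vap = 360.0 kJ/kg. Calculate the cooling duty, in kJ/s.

Q_c = 458 kJ/s

vapour 154→34.6 °C: -167.16 kJ/kg
condensation at 34.6 °C: -360 kJ/kg
liquid 34.6→13.2 °C: -50.076 kJ/kg
Δh = -167.16 + -360 + -50.076 = -577.24 kJ/kg
Q = ṁ·Δh = 2855 kg/h × -577.24 kJ/kg = -1.648e+06 kJ/h
|Q| = 457.78 kW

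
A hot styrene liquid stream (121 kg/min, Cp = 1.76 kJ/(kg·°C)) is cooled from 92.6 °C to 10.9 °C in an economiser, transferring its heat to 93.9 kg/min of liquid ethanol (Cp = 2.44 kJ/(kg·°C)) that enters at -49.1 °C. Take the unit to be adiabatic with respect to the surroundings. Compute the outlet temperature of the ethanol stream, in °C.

Heat released by hot stream: Q = 121 × 1.76 × (92.6 − 10.9) = 17399 kJ/min
Energy balance on cold side (adiabatic exchanger): Q = ṁ_c·Cp_c·(T_c,out − T_c,in)
T_c,out = -49.1 + 17399/(93.9 × 2.44) = 26.839 °C

T_c,out = 26.8 °C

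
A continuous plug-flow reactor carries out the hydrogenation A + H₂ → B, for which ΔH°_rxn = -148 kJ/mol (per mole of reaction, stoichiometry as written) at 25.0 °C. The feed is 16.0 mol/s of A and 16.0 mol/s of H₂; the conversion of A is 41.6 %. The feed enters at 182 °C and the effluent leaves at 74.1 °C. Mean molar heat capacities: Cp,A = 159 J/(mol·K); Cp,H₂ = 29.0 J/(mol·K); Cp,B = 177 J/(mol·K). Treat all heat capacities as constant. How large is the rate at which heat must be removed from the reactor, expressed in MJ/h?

Extent of reaction ξ = 0.416 × 16.0 = 6.656 mol/s
Reaction term: ξ·ΔH°_rxn = 6.656 × -148 = -985.09 kJ/s
Sensible, feed 182→25 °C: -472.26 kJ/s
Outlet flows (mol/s): A 9.344, H₂ 9.344, B 6.656
Sensible, products 25→74.1 °C: 144.1 kJ/s
Q = ΔH = -1313.2 kJ/s = -1313.2 kW
Heat removed = 4727.7 MJ/h

Q_out = 4730 MJ/h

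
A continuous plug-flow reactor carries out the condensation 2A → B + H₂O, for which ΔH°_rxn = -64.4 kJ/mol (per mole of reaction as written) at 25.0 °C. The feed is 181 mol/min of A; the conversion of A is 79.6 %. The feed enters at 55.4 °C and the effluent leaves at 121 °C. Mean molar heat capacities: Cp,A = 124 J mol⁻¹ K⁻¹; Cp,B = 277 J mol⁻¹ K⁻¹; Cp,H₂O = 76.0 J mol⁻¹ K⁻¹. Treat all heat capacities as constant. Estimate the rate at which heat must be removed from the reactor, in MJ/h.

Extent of reaction ξ = 0.796 × 181 / 2 = 72.038 mol/min
Reaction term: ξ·ΔH°_rxn = 72.038 × -64.4 = -4639.2 kJ/min
Sensible, feed 55.4→25 °C: -682.3 kJ/min
Outlet flows (mol/min): A 36.924, B 72.038, H₂O 72.038
Sensible, products 25→121 °C: 2880.8 kJ/min
Q = ΔH = -2440.8 kJ/min = -40.68 kW
Heat removed = 146.45 MJ/h

Q_out = 146 MJ/h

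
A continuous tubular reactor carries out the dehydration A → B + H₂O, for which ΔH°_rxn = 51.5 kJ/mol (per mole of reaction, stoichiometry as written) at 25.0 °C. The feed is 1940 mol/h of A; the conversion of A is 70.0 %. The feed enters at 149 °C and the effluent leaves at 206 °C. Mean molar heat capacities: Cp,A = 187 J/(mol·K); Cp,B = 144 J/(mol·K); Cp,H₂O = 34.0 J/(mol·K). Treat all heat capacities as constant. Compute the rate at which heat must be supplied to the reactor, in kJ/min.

Extent of reaction ξ = 0.700 × 1940 = 1358 mol/h
Reaction term: ξ·ΔH°_rxn = 1358 × 51.5 = 69937 kJ/h
Sensible, feed 149→25 °C: -44985 kJ/h
Outlet flows (mol/h): A 582, B 1358, H₂O 1358
Sensible, products 25→206 °C: 63451 kJ/h
Q = ΔH = 88403 kJ/h = 24.556 kW
Heat supplied = 1473.4 kJ/min

Q_in = 1470 kJ/min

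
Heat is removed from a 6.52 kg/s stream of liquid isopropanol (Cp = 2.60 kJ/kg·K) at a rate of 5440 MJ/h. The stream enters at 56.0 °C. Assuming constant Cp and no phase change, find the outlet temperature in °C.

T_out = -33.1 °C

Q = 5440 MJ/h = 1511.1 kJ/s
ΔT = Q/(ṁ·Cp) = 1511.1/(6.52×2.60) = 89.141 K
T_out = 56.0 − 89.141 = -33.141 °C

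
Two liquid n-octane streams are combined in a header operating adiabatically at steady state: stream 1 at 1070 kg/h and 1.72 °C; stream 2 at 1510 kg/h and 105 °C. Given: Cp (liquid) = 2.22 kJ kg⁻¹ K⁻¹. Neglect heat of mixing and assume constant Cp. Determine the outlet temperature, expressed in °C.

T_out = 62.2 °C

Adiabatic, steady state ⇒ Σ ṁᵢCp,ᵢ(T_out − Tᵢ) = 0
Σ ṁᵢCp,ᵢTᵢ = 1070×2.22×1.72 + 1510×2.22×105 = 356070
Σ ṁᵢCp,ᵢ = 1070×2.22 + 1510×2.22 = 5727.6
T_out = 356070 / 5727.6 = 62.167 °C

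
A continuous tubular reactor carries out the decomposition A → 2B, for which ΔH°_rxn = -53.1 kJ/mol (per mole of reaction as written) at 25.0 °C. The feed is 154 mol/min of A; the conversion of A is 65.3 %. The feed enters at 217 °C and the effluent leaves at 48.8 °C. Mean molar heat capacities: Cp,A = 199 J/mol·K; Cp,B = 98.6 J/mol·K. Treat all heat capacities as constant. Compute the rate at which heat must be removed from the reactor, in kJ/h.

Extent of reaction ξ = 0.653 × 154 = 100.56 mol/min
Reaction term: ξ·ΔH°_rxn = 100.56 × -53.1 = -5339.8 kJ/min
Sensible, feed 217→25 °C: -5884 kJ/min
Outlet flows (mol/min): A 53.438, B 201.12
Sensible, products 25→48.8 °C: 725.07 kJ/min
Q = ΔH = -10499 kJ/min = -174.98 kW
Heat removed = 629930 kJ/h

Q_out = 630000 kJ/h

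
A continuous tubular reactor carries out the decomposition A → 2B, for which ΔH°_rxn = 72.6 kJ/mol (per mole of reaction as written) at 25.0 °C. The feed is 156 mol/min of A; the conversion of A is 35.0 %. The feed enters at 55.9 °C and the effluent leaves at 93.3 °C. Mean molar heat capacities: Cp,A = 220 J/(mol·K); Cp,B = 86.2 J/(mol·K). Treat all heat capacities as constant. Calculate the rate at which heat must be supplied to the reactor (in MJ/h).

Extent of reaction ξ = 0.350 × 156 = 54.6 mol/min
Reaction term: ξ·ΔH°_rxn = 54.6 × 72.6 = 3964 kJ/min
Sensible, feed 55.9→25 °C: -1060.5 kJ/min
Outlet flows (mol/min): A 101.4, B 109.2
Sensible, products 25→93.3 °C: 2166.5 kJ/min
Q = ΔH = 5070 kJ/min = 84.5 kW
Heat supplied = 304.2 MJ/h

Q_in = 304 MJ/h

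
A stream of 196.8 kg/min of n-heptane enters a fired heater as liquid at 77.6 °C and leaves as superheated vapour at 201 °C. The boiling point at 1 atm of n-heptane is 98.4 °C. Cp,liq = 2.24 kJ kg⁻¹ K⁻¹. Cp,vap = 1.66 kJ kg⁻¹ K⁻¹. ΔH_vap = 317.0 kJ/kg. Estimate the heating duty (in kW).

liquid 77.6→98.4 °C: 46.592 kJ/kg
vaporisation at 98.4 °C: 317 kJ/kg
vapour 98.4→201 °C: 170.32 kJ/kg
Δh = 46.592 + 317 + 170.32 = 533.91 kJ/kg
Q = ṁ·Δh = 196.8 kg/min × 533.91 kJ/kg = 105070 kJ/min
|Q| = 1751.2 kW

Q = 1750 kW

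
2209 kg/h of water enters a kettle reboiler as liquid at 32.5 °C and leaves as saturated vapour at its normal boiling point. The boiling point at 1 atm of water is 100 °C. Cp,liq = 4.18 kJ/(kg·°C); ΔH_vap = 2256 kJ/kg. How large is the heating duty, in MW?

Q = 1.56 MW

liquid 32.5→100 °C: 282.15 kJ/kg
vaporisation at 100 °C: 2256 kJ/kg
Δh = 282.15 + 2256 = 2538.2 kJ/kg
Q = ṁ·Δh = 2209 kg/h × 2538.2 kJ/kg = 5.6068e+06 kJ/h
|Q| = 1557.4 kW = 1.5574 MW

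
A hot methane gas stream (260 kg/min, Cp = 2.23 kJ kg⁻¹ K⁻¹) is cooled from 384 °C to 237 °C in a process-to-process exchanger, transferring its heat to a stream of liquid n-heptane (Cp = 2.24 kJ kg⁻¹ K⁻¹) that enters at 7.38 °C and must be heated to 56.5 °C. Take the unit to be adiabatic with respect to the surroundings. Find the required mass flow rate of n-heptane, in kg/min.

Heat released by hot stream: Q = 260 × 2.23 × (384 − 237) = 85231 kJ/min
Energy balance on cold side (adiabatic exchanger): Q = ṁ_c·Cp_c·(T_c,out − T_c,in)
ṁ_c = 85231 / [2.24 × (56.5 − 7.38)] = 774.62 kg/min

ṁ_c = 775 kg/min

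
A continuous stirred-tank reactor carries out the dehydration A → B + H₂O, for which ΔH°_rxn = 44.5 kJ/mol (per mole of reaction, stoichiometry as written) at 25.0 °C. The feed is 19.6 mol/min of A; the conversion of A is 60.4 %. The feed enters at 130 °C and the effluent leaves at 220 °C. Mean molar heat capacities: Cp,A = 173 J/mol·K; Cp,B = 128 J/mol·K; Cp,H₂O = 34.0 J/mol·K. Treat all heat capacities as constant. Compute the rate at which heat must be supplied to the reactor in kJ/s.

Q_in = 13.4 kJ/s

Extent of reaction ξ = 0.604 × 19.6 = 11.838 mol/min
Reaction term: ξ·ΔH°_rxn = 11.838 × 44.5 = 526.81 kJ/min
Sensible, feed 130→25 °C: -356.03 kJ/min
Outlet flows (mol/min): A 7.7616, B 11.838, H₂O 11.838
Sensible, products 25→220 °C: 635.81 kJ/min
Q = ΔH = 806.59 kJ/min = 13.443 kW
Heat supplied = 13.443 kJ/s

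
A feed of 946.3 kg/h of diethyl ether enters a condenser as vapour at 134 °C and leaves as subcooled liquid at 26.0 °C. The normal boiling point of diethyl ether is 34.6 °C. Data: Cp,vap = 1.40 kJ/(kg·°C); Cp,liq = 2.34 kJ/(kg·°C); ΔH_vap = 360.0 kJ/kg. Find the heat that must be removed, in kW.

vapour 134→34.6 °C: -139.16 kJ/kg
condensation at 34.6 °C: -360 kJ/kg
liquid 34.6→26.0 °C: -20.124 kJ/kg
Δh = -139.16 + -360 + -20.124 = -519.28 kJ/kg
Q = ṁ·Δh = 946.3 kg/h × -519.28 kJ/kg = -491400 kJ/h
|Q| = 136.5 kW

Q_c = 136 kW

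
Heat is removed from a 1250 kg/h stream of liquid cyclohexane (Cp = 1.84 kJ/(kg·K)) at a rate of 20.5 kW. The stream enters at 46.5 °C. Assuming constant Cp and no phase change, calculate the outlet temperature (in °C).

T_out = 14.4 °C

Q = 20.5 kW = 73800 kJ/h
ΔT = Q/(ṁ·Cp) = 73800/(1250×1.84) = 32.087 K
T_out = 46.5 − 32.087 = 14.413 °C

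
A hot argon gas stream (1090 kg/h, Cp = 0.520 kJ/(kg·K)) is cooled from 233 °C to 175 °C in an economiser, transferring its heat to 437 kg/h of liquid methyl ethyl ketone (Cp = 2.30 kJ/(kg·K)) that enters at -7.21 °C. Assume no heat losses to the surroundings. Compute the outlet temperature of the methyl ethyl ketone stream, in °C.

Heat released by hot stream: Q = 1090 × 0.520 × (233 − 175) = 32874 kJ/h
Energy balance on cold side (adiabatic exchanger): Q = ṁ_c·Cp_c·(T_c,out − T_c,in)
T_c,out = -7.21 + 32874/(437 × 2.30) = 25.498 °C

T_c,out = 25.5 °C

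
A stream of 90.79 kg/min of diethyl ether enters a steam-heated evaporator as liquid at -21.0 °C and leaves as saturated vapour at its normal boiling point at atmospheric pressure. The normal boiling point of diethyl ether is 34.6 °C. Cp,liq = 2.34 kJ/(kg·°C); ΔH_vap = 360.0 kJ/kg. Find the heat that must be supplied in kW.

liquid -21.0→34.6 °C: 130.1 kJ/kg
vaporisation at 34.6 °C: 360 kJ/kg
Δh = 130.1 + 360 = 490.1 kJ/kg
Q = ṁ·Δh = 90.79 kg/min × 490.1 kJ/kg = 44497 kJ/min
|Q| = 741.61 kW

Q = 742 kW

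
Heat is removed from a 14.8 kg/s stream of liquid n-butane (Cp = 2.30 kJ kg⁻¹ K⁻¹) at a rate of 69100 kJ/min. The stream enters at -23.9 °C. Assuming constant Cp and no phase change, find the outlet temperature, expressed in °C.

Q = 69100 kJ/min = 1151.7 kJ/s
ΔT = Q/(ṁ·Cp) = 1151.7/(14.8×2.30) = 33.833 K
T_out = -23.9 − 33.833 = -57.733 °C

T_out = -57.7 °C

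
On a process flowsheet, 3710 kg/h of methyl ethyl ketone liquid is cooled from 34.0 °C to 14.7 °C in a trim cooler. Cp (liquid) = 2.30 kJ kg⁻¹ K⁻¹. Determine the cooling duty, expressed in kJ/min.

Q_c = 2740 kJ/min

Q = ṁ·Cp·ΔT = 3710 × 2.30 × (14.7 − 34.0) = -164690 kJ/h
Converting: 164690 / 3600 s = 45.746 kW
Cooling duty = 2744.8 kJ/min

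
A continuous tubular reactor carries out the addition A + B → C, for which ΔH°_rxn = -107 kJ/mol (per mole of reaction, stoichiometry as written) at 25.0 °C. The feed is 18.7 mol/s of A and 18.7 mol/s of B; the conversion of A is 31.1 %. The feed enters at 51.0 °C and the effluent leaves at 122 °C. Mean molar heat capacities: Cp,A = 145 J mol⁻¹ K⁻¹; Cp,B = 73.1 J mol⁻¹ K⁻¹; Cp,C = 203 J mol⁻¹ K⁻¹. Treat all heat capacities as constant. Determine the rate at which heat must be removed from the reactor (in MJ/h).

Q_out = 1230 MJ/h

Extent of reaction ξ = 0.311 × 18.7 = 5.8157 mol/s
Reaction term: ξ·ΔH°_rxn = 5.8157 × -107 = -622.28 kJ/s
Sensible, feed 51.0→25 °C: -106.04 kJ/s
Outlet flows (mol/s): A 12.884, B 12.884, C 5.8157
Sensible, products 25→122 °C: 387.09 kJ/s
Q = ΔH = -341.23 kJ/s = -341.23 kW
Heat removed = 1228.4 MJ/h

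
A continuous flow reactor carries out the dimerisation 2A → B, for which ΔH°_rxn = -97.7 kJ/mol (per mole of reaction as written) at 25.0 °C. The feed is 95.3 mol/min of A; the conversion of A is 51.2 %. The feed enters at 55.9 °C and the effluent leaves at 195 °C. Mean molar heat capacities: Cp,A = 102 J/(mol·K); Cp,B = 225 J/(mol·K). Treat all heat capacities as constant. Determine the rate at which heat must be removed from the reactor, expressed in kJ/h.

Extent of reaction ξ = 0.512 × 95.3 / 2 = 24.397 mol/min
Reaction term: ξ·ΔH°_rxn = 24.397 × -97.7 = -2383.6 kJ/min
Sensible, feed 55.9→25 °C: -300.37 kJ/min
Outlet flows (mol/min): A 46.506, B 24.397
Sensible, products 25→195 °C: 1739.6 kJ/min
Q = ΔH = -944.34 kJ/min = -15.739 kW
Heat removed = 56660 kJ/h

Q_out = 56700 kJ/h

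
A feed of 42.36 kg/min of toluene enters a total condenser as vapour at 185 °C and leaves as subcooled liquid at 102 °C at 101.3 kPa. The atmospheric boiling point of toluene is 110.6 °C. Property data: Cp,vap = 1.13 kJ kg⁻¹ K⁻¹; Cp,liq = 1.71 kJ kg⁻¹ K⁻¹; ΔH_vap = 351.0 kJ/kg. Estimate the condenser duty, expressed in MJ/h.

Q_c = 1140 MJ/h

vapour 185→110.6 °C: -84.072 kJ/kg
condensation at 110.6 °C: -351 kJ/kg
liquid 110.6→102 °C: -14.706 kJ/kg
Δh = -84.072 + -351 + -14.706 = -449.78 kJ/kg
Q = ṁ·Δh = 42.36 kg/min × -449.78 kJ/kg = -19053 kJ/min
|Q| = 317.54 kW = 1143.2 MJ/h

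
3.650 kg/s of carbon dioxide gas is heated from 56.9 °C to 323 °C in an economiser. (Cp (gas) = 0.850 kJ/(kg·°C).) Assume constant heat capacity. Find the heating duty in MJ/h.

Q = ṁ·Cp·ΔT = 3.650 × 0.850 × (323 − 56.9) = 825.58 kJ/s
Heating duty = 2972.1 MJ/h

Q = 2970 MJ/h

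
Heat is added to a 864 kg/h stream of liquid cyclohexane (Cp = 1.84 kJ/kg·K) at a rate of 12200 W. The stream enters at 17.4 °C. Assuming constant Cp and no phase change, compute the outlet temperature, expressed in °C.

Q = 12200 W = 43920 kJ/h
ΔT = Q/(ṁ·Cp) = 43920/(864×1.84) = 27.627 K
T_out = 17.4 + 27.627 = 45.027 °C

T_out = 45.0 °C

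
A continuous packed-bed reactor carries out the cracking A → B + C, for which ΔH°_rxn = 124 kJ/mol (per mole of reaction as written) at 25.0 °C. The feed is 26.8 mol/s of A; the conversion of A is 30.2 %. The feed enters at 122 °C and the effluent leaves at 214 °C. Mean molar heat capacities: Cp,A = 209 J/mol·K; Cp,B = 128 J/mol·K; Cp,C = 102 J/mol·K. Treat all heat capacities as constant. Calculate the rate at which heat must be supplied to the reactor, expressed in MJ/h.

Extent of reaction ξ = 0.302 × 26.8 = 8.0936 mol/s
Reaction term: ξ·ΔH°_rxn = 8.0936 × 124 = 1003.6 kJ/s
Sensible, feed 122→25 °C: -543.32 kJ/s
Outlet flows (mol/s): A 18.706, B 8.0936, C 8.0936
Sensible, products 25→214 °C: 1090.8 kJ/s
Q = ΔH = 1551 kJ/s = 1551 kW
Heat supplied = 5583.7 MJ/h

Q_in = 5580 MJ/h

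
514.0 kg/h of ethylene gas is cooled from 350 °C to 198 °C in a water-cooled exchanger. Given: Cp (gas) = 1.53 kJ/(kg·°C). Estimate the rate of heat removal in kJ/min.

Q_c = 1990 kJ/min

Q = ṁ·Cp·ΔT = 514.0 × 1.53 × (198 − 350) = -119540 kJ/h
Converting: 119540 / 3600 s = 33.204 kW
Cooling duty = 1992.3 kJ/min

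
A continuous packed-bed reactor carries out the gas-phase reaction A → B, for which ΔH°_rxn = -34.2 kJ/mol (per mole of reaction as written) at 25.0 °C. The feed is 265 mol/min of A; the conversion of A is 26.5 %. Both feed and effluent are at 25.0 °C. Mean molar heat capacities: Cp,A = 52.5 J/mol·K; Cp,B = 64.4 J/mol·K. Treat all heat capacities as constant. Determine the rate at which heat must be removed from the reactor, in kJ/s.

Q_out = 40.0 kJ/s

Extent of reaction ξ = 0.265 × 265 = 70.225 mol/min
Reaction term: ξ·ΔH°_rxn = 70.225 × -34.2 = -2401.7 kJ/min
Q = ΔH = -2401.7 kJ/min = -40.028 kW
Heat removed = 40.028 kJ/s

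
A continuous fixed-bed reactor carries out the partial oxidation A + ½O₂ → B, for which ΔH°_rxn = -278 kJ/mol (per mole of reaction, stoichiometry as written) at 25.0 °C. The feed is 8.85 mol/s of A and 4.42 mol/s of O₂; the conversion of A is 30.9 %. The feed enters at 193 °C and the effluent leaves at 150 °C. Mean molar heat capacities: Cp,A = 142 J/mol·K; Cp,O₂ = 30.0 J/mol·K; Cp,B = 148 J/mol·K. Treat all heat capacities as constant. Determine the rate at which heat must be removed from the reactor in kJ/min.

Extent of reaction ξ = 0.309 × 8.85 = 2.7346 mol/s
Reaction term: ξ·ΔH°_rxn = 2.7346 × -278 = -760.23 kJ/s
Sensible, feed 193→25 °C: -233.4 kJ/s
Outlet flows (mol/s): A 6.1153, O₂ 3.0527, B 2.7346
Sensible, products 25→150 °C: 170.59 kJ/s
Q = ΔH = -823.05 kJ/s = -823.05 kW
Heat removed = 49383 kJ/min

Q_out = 49400 kJ/min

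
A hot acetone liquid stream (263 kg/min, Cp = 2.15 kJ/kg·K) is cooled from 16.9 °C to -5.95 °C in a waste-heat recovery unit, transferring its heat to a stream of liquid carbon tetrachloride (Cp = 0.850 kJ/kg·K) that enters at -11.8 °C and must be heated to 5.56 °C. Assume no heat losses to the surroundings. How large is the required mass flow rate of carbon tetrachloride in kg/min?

ṁ_c = 876 kg/min

Heat released by hot stream: Q = 263 × 2.15 × (16.9 − -5.95) = 12921 kJ/min
Energy balance on cold side (adiabatic exchanger): Q = ṁ_c·Cp_c·(T_c,out − T_c,in)
ṁ_c = 12921 / [0.850 × (5.56 − -11.8)] = 875.61 kg/min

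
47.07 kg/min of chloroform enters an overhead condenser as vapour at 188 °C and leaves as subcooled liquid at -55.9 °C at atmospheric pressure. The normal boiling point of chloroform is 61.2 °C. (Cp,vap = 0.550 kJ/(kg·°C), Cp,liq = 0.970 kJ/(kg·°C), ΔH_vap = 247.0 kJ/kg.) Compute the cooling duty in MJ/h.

vapour 188→61.2 °C: -69.74 kJ/kg
condensation at 61.2 °C: -247 kJ/kg
liquid 61.2→-55.9 °C: -113.59 kJ/kg
Δh = -69.74 + -247 + -113.59 = -430.33 kJ/kg
Q = ṁ·Δh = 47.07 kg/min × -430.33 kJ/kg = -20255 kJ/min
|Q| = 337.59 kW = 1215.3 MJ/h

Q_c = 1220 MJ/h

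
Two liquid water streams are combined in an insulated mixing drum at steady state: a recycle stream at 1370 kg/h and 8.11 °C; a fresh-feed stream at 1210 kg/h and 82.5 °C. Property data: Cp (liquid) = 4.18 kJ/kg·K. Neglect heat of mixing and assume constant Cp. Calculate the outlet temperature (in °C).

T_out = 43.0 °C

No heat crosses the boundary, so H_out = H_in.
T_out = Σ ṁᵢCp,ᵢTᵢ / Σ ṁᵢCp,ᵢ
      = 463710 / 10784 = 42.998 °C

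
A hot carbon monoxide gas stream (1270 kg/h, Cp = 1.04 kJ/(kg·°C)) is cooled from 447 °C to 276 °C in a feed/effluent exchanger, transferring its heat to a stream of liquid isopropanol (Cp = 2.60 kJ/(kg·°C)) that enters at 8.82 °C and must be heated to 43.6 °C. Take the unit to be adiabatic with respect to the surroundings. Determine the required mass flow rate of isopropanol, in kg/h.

Heat released by hot stream: Q = 1270 × 1.04 × (447 − 276) = 225860 kJ/h
Energy balance on cold side (adiabatic exchanger): Q = ṁ_c·Cp_c·(T_c,out − T_c,in)
ṁ_c = 225860 / [2.60 × (43.6 − 8.82)] = 2497.6 kg/h

ṁ_c = 2500 kg/h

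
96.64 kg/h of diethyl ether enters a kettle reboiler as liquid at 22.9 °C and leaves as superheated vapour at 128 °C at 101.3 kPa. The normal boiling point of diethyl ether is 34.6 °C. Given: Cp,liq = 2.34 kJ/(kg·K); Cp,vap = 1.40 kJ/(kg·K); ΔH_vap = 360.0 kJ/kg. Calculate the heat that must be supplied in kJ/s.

liquid 22.9→34.6 °C: 27.378 kJ/kg
vaporisation at 34.6 °C: 360 kJ/kg
vapour 34.6→128 °C: 130.76 kJ/kg
Δh = 27.378 + 360 + 130.76 = 518.14 kJ/kg
Q = ṁ·Δh = 96.64 kg/h × 518.14 kJ/kg = 50073 kJ/h
|Q| = 13.909 kW

Q = 13.9 kJ/s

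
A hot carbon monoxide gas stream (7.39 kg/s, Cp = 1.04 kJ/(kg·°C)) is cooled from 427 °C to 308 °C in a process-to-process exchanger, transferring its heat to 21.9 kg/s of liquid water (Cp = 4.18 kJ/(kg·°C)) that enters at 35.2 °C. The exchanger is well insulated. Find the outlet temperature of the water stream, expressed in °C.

Heat released by hot stream: Q = 7.39 × 1.04 × (427 − 308) = 914.59 kJ/s
Energy balance on cold side (adiabatic exchanger): Q = ṁ_c·Cp_c·(T_c,out − T_c,in)
T_c,out = 35.2 + 914.59/(21.9 × 4.18) = 45.191 °C

T_c,out = 45.2 °C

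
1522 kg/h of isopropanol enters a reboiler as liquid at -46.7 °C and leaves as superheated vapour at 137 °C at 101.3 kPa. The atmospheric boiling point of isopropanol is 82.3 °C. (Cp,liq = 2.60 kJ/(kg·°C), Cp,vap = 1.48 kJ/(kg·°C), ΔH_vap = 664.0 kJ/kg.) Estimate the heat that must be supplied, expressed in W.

liquid -46.7→82.3 °C: 335.4 kJ/kg
vaporisation at 82.3 °C: 664 kJ/kg
vapour 82.3→137 °C: 80.956 kJ/kg
Δh = 335.4 + 664 + 80.956 = 1080.4 kJ/kg
Q = ṁ·Δh = 1522 kg/h × 1080.4 kJ/kg = 1.6443e+06 kJ/h
|Q| = 456.75 kW = 456750 W

Q = 457000 W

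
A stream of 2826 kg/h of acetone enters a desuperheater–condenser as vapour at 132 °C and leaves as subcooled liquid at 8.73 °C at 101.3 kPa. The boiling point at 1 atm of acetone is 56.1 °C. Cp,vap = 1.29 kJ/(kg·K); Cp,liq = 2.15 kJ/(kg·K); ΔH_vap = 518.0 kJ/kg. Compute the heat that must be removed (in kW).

vapour 132→56.1 °C: -97.911 kJ/kg
condensation at 56.1 °C: -518 kJ/kg
liquid 56.1→8.73 °C: -101.85 kJ/kg
Δh = -97.911 + -518 + -101.85 = -717.76 kJ/kg
Q = ṁ·Δh = 2826 kg/h × -717.76 kJ/kg = -2.0284e+06 kJ/h
|Q| = 563.44 kW

Q_c = 563 kW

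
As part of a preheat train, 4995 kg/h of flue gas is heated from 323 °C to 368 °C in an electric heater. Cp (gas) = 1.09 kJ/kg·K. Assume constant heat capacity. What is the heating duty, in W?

Q = 68100 W

Q = ṁ·Cp·ΔT = 4995 × 1.09 × (368 − 323) = 245000 kJ/h
Converting: 245000 / 3600 s = 68.057 kW
Heating duty = 68057 W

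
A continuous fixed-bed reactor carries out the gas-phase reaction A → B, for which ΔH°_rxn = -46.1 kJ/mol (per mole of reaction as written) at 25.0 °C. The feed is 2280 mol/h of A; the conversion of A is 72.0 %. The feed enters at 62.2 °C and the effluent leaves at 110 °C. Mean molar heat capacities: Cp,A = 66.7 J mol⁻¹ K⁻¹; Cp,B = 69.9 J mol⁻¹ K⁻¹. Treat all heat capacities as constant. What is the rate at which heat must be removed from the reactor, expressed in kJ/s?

Q_out = 18.9 kJ/s

Extent of reaction ξ = 0.720 × 2280 = 1641.6 mol/h
Reaction term: ξ·ΔH°_rxn = 1641.6 × -46.1 = -75678 kJ/h
Sensible, feed 62.2→25 °C: -5657.2 kJ/h
Outlet flows (mol/h): A 638.4, B 1641.6
Sensible, products 25→110 °C: 13373 kJ/h
Q = ΔH = -67962 kJ/h = -18.878 kW
Heat removed = 18.878 kJ/s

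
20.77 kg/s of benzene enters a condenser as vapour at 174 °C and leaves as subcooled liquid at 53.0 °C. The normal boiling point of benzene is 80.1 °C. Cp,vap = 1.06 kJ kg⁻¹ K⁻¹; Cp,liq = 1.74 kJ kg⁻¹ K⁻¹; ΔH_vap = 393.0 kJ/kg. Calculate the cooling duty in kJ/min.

Q_c = 673000 kJ/min

vapour 174→80.1 °C: -99.534 kJ/kg
condensation at 80.1 °C: -393 kJ/kg
liquid 80.1→53.0 °C: -47.154 kJ/kg
Δh = -99.534 + -393 + -47.154 = -539.69 kJ/kg
Q = ṁ·Δh = 20.77 kg/s × -539.69 kJ/kg = -11209 kJ/s
|Q| = 11209 kW = 672560 kJ/min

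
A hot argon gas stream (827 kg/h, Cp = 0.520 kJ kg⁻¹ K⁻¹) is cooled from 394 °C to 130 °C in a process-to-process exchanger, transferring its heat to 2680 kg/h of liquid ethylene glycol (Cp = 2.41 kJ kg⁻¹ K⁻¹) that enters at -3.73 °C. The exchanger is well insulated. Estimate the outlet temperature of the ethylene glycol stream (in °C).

T_c,out = 13.8 °C

Heat released by hot stream: Q = 827 × 0.520 × (394 − 130) = 113530 kJ/h
Energy balance on cold side (adiabatic exchanger): Q = ṁ_c·Cp_c·(T_c,out − T_c,in)
T_c,out = -3.73 + 113530/(2680 × 2.41) = 13.848 °C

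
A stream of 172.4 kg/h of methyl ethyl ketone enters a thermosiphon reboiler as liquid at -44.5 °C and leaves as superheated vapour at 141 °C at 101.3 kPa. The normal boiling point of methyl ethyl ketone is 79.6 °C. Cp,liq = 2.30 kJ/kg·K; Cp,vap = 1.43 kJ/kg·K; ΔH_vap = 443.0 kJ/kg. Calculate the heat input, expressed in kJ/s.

liquid -44.5→79.6 °C: 285.43 kJ/kg
vaporisation at 79.6 °C: 443 kJ/kg
vapour 79.6→141 °C: 87.802 kJ/kg
Δh = 285.43 + 443 + 87.802 = 816.23 kJ/kg
Q = ṁ·Δh = 172.4 kg/h × 816.23 kJ/kg = 140720 kJ/h
|Q| = 39.088 kW

Q = 39.1 kJ/s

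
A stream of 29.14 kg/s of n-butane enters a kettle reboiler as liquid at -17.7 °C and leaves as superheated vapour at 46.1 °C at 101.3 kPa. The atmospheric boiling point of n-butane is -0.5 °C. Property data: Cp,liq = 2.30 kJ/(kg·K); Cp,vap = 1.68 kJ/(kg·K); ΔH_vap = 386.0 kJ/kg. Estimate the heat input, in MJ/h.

Q = 52900 MJ/h

liquid -17.7→-0.5 °C: 39.56 kJ/kg
vaporisation at -0.5 °C: 386 kJ/kg
vapour -0.5→46.1 °C: 78.288 kJ/kg
Δh = 39.56 + 386 + 78.288 = 503.85 kJ/kg
Q = ṁ·Δh = 29.14 kg/s × 503.85 kJ/kg = 14682 kJ/s
|Q| = 14682 kW = 52856 MJ/h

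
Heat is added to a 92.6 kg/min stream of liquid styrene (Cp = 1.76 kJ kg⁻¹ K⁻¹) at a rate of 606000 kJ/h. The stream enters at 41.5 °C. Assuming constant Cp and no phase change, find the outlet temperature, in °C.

T_out = 103 °C

Q = 606000 kJ/h = 10100 kJ/min
ΔT = Q/(ṁ·Cp) = 10100/(92.6×1.76) = 61.972 K
T_out = 41.5 + 61.972 = 103.47 °C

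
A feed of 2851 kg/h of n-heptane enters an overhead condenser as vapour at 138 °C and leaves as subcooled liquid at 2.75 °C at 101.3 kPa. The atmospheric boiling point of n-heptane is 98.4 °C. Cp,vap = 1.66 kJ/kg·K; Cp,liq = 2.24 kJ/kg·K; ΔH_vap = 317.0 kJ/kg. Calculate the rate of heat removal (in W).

Q_c = 473000 W

vapour 138→98.4 °C: -65.736 kJ/kg
condensation at 98.4 °C: -317 kJ/kg
liquid 98.4→2.75 °C: -214.26 kJ/kg
Δh = -65.736 + -317 + -214.26 = -596.99 kJ/kg
Q = ṁ·Δh = 2851 kg/h × -596.99 kJ/kg = -1.702e+06 kJ/h
|Q| = 472.78 kW = 472780 W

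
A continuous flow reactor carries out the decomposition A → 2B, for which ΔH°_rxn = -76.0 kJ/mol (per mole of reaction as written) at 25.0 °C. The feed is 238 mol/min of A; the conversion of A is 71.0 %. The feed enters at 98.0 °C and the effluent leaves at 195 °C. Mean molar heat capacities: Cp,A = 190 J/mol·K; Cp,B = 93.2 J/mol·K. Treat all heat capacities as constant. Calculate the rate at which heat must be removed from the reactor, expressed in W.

Q_out = 143000 W

Extent of reaction ξ = 0.710 × 238 = 168.98 mol/min
Reaction term: ξ·ΔH°_rxn = 168.98 × -76.0 = -12842 kJ/min
Sensible, feed 98.0→25 °C: -3301.1 kJ/min
Outlet flows (mol/min): A 69.02, B 337.96
Sensible, products 25→195 °C: 7584 kJ/min
Q = ΔH = -8559.6 kJ/min = -142.66 kW
Heat removed = 142660 W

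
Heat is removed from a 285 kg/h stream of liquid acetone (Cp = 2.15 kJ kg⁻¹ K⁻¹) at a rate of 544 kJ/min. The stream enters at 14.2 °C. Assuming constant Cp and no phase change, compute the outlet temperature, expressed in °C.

T_out = -39.1 °C

Q = 544 kJ/min = 32640 kJ/h
ΔT = Q/(ṁ·Cp) = 32640/(285×2.15) = 53.268 K
T_out = 14.2 − 53.268 = -39.068 °C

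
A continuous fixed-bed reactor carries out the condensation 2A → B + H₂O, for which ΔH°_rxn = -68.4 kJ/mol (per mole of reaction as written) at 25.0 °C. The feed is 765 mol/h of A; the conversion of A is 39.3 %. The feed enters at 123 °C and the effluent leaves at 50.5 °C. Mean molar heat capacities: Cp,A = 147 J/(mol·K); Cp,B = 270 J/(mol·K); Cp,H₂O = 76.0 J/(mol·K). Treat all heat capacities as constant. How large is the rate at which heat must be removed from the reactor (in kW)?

Extent of reaction ξ = 0.393 × 765 / 2 = 150.32 mol/h
Reaction term: ξ·ΔH°_rxn = 150.32 × -68.4 = -10282 kJ/h
Sensible, feed 123→25 °C: -11021 kJ/h
Outlet flows (mol/h): A 464.35, B 150.32, H₂O 150.32
Sensible, products 25→50.5 °C: 3066.9 kJ/h
Q = ΔH = -18236 kJ/h = -5.0655 kW
Heat removed = 5.0655 kW

Q_out = 5.07 kW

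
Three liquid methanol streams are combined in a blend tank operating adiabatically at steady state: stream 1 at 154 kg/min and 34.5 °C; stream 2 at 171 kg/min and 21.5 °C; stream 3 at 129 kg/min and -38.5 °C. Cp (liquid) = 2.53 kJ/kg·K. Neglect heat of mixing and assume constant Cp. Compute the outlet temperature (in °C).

No heat crosses the boundary, so H_out = H_in.
Σ ṁᵢCp,ᵢTᵢ = 154×2.53×34.5 + 171×2.53×21.5 + 129×2.53×-38.5 = 10178
Σ ṁᵢCp,ᵢ = 154×2.53 + 171×2.53 + 129×2.53 = 1148.6
T_out = 10178 / 1148.6 = 8.8612 °C

T_out = 8.86 °C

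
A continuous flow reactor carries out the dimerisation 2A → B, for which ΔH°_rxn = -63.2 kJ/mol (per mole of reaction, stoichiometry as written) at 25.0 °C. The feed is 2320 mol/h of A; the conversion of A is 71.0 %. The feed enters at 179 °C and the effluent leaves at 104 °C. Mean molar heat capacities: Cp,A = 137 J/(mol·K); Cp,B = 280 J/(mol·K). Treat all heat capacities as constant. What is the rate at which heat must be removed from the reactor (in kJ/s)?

Q_out = 21.0 kJ/s

Extent of reaction ξ = 0.710 × 2320 / 2 = 823.6 mol/h
Reaction term: ξ·ΔH°_rxn = 823.6 × -63.2 = -52052 kJ/h
Sensible, feed 179→25 °C: -48947 kJ/h
Outlet flows (mol/h): A 672.8, B 823.6
Sensible, products 25→104 °C: 25500 kJ/h
Q = ΔH = -75499 kJ/h = -20.972 kW
Heat removed = 20.972 kJ/s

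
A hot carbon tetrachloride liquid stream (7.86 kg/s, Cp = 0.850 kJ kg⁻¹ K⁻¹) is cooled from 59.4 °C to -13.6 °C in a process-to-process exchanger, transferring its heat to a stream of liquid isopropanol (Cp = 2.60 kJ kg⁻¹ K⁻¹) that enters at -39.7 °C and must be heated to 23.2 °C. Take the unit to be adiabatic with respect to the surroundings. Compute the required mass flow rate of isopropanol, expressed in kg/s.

Heat released by hot stream: Q = 7.86 × 0.850 × (59.4 − -13.6) = 487.71 kJ/s
Energy balance on cold side (adiabatic exchanger): Q = ṁ_c·Cp_c·(T_c,out − T_c,in)
ṁ_c = 487.71 / [2.60 × (23.2 − -39.7)] = 2.9822 kg/s

ṁ_c = 2.98 kg/s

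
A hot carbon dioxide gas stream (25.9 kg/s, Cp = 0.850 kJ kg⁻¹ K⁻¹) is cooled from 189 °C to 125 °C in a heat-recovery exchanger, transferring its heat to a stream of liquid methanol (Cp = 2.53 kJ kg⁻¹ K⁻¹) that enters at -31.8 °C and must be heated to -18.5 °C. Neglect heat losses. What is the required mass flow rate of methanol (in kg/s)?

Heat released by hot stream: Q = 25.9 × 0.850 × (189 − 125) = 1409 kJ/s
Energy balance on cold side (adiabatic exchanger): Q = ṁ_c·Cp_c·(T_c,out − T_c,in)
ṁ_c = 1409 / [2.53 × (-18.5 − -31.8)] = 41.872 kg/s

ṁ_c = 41.9 kg/s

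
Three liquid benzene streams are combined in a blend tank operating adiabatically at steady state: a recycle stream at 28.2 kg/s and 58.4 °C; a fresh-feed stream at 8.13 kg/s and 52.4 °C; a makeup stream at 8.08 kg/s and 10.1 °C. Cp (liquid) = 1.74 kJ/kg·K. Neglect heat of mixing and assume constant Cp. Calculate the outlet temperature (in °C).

Adiabatic, steady state ⇒ Σ ṁᵢCp,ᵢ(T_out − Tᵢ) = 0
Σ ṁᵢCp,ᵢTᵢ = 28.2×1.74×58.4 + 8.13×1.74×52.4 + 8.08×1.74×10.1 = 3748.8
Σ ṁᵢCp,ᵢ = 28.2×1.74 + 8.13×1.74 + 8.08×1.74 = 77.273
T_out = 3748.8 / 77.273 = 48.514 °C

T_out = 48.5 °C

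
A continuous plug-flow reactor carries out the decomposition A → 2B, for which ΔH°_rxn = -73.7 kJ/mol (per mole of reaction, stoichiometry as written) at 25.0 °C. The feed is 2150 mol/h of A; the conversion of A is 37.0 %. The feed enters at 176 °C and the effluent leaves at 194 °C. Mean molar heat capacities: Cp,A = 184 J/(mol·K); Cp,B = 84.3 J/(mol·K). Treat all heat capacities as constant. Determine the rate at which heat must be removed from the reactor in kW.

Q_out = 14.9 kW

Extent of reaction ξ = 0.370 × 2150 = 795.5 mol/h
Reaction term: ξ·ΔH°_rxn = 795.5 × -73.7 = -58628 kJ/h
Sensible, feed 176→25 °C: -59736 kJ/h
Outlet flows (mol/h): A 1354.5, B 1591
Sensible, products 25→194 °C: 64786 kJ/h
Q = ΔH = -53578 kJ/h = -14.883 kW
Heat removed = 14.883 kW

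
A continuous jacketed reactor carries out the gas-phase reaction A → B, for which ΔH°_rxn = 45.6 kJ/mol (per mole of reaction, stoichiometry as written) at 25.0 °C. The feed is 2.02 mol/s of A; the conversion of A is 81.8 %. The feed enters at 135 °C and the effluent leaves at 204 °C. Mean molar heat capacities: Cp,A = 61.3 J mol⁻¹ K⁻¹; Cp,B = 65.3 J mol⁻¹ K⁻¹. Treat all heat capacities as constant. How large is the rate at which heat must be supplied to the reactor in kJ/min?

Extent of reaction ξ = 0.818 × 2.02 = 1.6524 mol/s
Reaction term: ξ·ΔH°_rxn = 1.6524 × 45.6 = 75.348 kJ/s
Sensible, feed 135→25 °C: -13.621 kJ/s
Outlet flows (mol/s): A 0.36764, B 1.6524
Sensible, products 25→204 °C: 23.348 kJ/s
Q = ΔH = 85.075 kJ/s = 85.075 kW
Heat supplied = 5104.5 kJ/min

Q_in = 5100 kJ/min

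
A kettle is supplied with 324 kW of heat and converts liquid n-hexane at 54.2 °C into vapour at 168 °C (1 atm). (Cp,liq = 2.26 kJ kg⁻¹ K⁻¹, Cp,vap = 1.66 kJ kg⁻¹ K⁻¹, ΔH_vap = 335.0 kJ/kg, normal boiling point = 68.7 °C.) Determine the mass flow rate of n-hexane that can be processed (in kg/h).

Δh = 2.26×(68.7−54.2) + 335.0 + 1.66×(168−68.7) = 532.61 kJ/kg
Q = 324 kW = 324 kJ/s = 1.1664e+06 kJ/h
ṁ = Q/Δh = 1.1664e+06 / 532.61 = 2190 kg/h

ṁ = 2190 kg/h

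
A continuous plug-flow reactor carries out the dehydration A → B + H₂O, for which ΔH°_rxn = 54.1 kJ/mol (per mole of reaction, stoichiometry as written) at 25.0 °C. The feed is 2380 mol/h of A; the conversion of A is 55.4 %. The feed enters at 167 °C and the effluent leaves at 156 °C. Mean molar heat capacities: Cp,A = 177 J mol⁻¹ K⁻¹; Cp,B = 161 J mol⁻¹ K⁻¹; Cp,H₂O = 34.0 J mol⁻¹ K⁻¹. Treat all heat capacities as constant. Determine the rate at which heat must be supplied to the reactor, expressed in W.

Q_in = 19400 W

Extent of reaction ξ = 0.554 × 2380 = 1318.5 mol/h
Reaction term: ξ·ΔH°_rxn = 1318.5 × 54.1 = 71332 kJ/h
Sensible, feed 167→25 °C: -59819 kJ/h
Outlet flows (mol/h): A 1061.5, B 1318.5, H₂O 1318.5
Sensible, products 25→156 °C: 58294 kJ/h
Q = ΔH = 69807 kJ/h = 19.391 kW
Heat supplied = 19391 W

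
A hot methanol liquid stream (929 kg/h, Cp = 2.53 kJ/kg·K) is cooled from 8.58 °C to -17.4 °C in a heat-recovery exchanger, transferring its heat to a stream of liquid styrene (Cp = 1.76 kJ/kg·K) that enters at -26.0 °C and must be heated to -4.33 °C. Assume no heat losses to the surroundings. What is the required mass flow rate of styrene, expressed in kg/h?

Heat released by hot stream: Q = 929 × 2.53 × (8.58 − -17.4) = 61063 kJ/h
Energy balance on cold side (adiabatic exchanger): Q = ṁ_c·Cp_c·(T_c,out − T_c,in)
ṁ_c = 61063 / [1.76 × (-4.33 − -26.0)] = 1601 kg/h

ṁ_c = 1600 kg/h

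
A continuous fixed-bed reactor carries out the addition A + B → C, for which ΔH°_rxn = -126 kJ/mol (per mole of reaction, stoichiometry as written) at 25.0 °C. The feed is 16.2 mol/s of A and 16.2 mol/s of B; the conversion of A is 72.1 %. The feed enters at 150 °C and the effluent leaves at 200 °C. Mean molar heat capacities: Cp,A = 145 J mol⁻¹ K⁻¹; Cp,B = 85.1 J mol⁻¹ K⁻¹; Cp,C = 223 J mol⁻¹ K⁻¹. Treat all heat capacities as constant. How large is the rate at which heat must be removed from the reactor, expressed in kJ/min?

Extent of reaction ξ = 0.721 × 16.2 = 11.68 mol/s
Reaction term: ξ·ΔH°_rxn = 11.68 × -126 = -1471.7 kJ/s
Sensible, feed 150→25 °C: -465.95 kJ/s
Outlet flows (mol/s): A 4.5198, B 4.5198, C 11.68
Sensible, products 25→200 °C: 637.82 kJ/s
Q = ΔH = -1299.8 kJ/s = -1299.8 kW
Heat removed = 77990 kJ/min

Q_out = 78000 kJ/min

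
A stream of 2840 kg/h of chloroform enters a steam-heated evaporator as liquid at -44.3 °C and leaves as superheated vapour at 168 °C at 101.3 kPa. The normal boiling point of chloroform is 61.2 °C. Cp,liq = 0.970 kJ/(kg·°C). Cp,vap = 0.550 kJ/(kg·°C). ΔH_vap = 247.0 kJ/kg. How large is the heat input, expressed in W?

liquid -44.3→61.2 °C: 102.33 kJ/kg
vaporisation at 61.2 °C: 247 kJ/kg
vapour 61.2→168 °C: 58.74 kJ/kg
Δh = 102.33 + 247 + 58.74 = 408.07 kJ/kg
Q = ṁ·Δh = 2840 kg/h × 408.07 kJ/kg = 1.1589e+06 kJ/h
|Q| = 321.93 kW = 321930 W

Q = 322000 W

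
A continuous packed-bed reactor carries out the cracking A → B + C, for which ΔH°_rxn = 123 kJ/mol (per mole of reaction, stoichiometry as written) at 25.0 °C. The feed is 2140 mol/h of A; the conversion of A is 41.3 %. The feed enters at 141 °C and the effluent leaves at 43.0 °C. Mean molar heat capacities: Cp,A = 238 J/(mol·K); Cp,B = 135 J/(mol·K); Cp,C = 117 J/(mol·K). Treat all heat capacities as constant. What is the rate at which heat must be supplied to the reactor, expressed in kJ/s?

Extent of reaction ξ = 0.413 × 2140 = 883.82 mol/h
Reaction term: ξ·ΔH°_rxn = 883.82 × 123 = 108710 kJ/h
Sensible, feed 141→25 °C: -59081 kJ/h
Outlet flows (mol/h): A 1256.2, B 883.82, C 883.82
Sensible, products 25→43.0 °C: 9390.5 kJ/h
Q = ΔH = 59019 kJ/h = 16.394 kW
Heat supplied = 16.394 kJ/s

Q_in = 16.4 kJ/s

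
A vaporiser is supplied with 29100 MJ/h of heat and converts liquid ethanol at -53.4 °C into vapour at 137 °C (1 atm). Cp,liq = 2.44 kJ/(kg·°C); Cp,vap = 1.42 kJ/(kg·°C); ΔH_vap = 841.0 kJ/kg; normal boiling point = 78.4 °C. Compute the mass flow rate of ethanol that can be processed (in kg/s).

Δh = 2.44×(78.4−-53.4) + 841.0 + 1.42×(137−78.4) = 1245.8 kJ/kg
Q = 29100 MJ/h = 8083.3 kJ/s = 8083.3 kJ/s
ṁ = Q/Δh = 8083.3 / 1245.8 = 6.4884 kg/s

ṁ = 6.49 kg/s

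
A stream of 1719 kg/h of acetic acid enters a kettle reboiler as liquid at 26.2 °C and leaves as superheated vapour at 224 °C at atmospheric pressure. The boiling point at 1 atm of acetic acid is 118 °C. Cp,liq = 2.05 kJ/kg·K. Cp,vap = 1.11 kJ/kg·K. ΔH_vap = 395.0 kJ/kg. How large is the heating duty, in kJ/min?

liquid 26.2→118 °C: 188.19 kJ/kg
vaporisation at 118 °C: 395 kJ/kg
vapour 118→224 °C: 117.66 kJ/kg
Δh = 188.19 + 395 + 117.66 = 700.85 kJ/kg
Q = ṁ·Δh = 1719 kg/h × 700.85 kJ/kg = 1.2048e+06 kJ/h
|Q| = 334.66 kW = 20079 kJ/min

Q = 20100 kJ/min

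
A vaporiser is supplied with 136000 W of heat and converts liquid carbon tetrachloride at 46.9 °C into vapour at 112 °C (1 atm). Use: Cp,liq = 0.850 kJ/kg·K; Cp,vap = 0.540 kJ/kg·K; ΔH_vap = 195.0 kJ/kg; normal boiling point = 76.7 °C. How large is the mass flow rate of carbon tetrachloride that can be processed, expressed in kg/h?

Δh = 0.850×(76.7−46.9) + 195.0 + 0.540×(112−76.7) = 239.39 kJ/kg
Q = 136000 W = 136 kJ/s = 489600 kJ/h
ṁ = Q/Δh = 489600 / 239.39 = 2045.2 kg/h

ṁ = 2050 kg/h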